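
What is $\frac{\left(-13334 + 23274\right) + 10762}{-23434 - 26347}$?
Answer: $- \frac{20702}{49781} \approx -0.41586$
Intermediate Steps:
$\frac{\left(-13334 + 23274\right) + 10762}{-23434 - 26347} = \frac{9940 + 10762}{-49781} = 20702 \left(- \frac{1}{49781}\right) = - \frac{20702}{49781}$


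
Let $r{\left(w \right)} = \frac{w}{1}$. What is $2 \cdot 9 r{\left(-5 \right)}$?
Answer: $-90$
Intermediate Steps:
$r{\left(w \right)} = w$ ($r{\left(w \right)} = w 1 = w$)
$2 \cdot 9 r{\left(-5 \right)} = 2 \cdot 9 \left(-5\right) = 18 \left(-5\right) = -90$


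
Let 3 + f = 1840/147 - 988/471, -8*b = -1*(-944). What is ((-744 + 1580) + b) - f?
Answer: 5466497/7693 ≈ 710.58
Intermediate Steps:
b = -118 (b = -(-1)*(-944)/8 = -1/8*944 = -118)
f = 57077/7693 (f = -3 + (1840/147 - 988/471) = -3 + 80156/7693 = 57077/7693 ≈ 7.4193)
((-744 + 1580) + b) - f = ((-744 + 1580) - 118) - 1*57077/7693 = (836 - 118) - 57077/7693 = 718 - 57077/7693 = 5466497/7693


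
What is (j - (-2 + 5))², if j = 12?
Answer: 81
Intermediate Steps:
(j - (-2 + 5))² = (12 - (-2 + 5))² = (12 - 1*3)² = (12 - 3)² = 9² = 81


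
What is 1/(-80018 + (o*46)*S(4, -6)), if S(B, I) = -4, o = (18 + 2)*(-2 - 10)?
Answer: -1/35858 ≈ -2.7888e-5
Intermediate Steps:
o = -240 (o = 20*(-12) = -240)
1/(-80018 + (o*46)*S(4, -6)) = 1/(-80018 - 240*46*(-4)) = 1/(-80018 - 11040*(-4)) = 1/(-80018 + 44160) = 1/(-35858) = -1/35858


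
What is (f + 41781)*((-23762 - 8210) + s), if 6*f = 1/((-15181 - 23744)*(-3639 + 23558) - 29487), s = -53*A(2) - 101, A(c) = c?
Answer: -6254826875028046049/4652259372 ≈ -1.3445e+9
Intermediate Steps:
s = -207 (s = -53*2 - 101 = -106 - 101 = -207)
f = -1/4652259372 (f = 1/(6*((-15181 - 23744)*(-3639 + 23558) - 29487)) = 1/(6*(-38925*19919 - 29487)) = 1/(6*(-775347075 - 29487)) = (⅙)/(-775376562) = (⅙)*(-1/775376562) = -1/4652259372 ≈ -2.1495e-10)
(f + 41781)*((-23762 - 8210) + s) = (-1/4652259372 + 41781)*((-23762 - 8210) - 207) = 194376048821531*(-31972 - 207)/4652259372 = (194376048821531/4652259372)*(-32179) = -6254826875028046049/4652259372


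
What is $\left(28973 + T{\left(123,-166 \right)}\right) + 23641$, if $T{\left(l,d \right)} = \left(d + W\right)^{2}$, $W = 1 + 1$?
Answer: $79510$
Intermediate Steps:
$W = 2$
$T{\left(l,d \right)} = \left(2 + d\right)^{2}$ ($T{\left(l,d \right)} = \left(d + 2\right)^{2} = \left(2 + d\right)^{2}$)
$\left(28973 + T{\left(123,-166 \right)}\right) + 23641 = \left(28973 + \left(2 - 166\right)^{2}\right) + 23641 = \left(28973 + \left(-164\right)^{2}\right) + 23641 = \left(28973 + 26896\right) + 23641 = 55869 + 23641 = 79510$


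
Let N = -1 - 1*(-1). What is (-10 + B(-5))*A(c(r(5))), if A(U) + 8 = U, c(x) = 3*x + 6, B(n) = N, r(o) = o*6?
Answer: -880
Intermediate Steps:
N = 0 (N = -1 + 1 = 0)
r(o) = 6*o
B(n) = 0
c(x) = 6 + 3*x
A(U) = -8 + U
(-10 + B(-5))*A(c(r(5))) = (-10 + 0)*(-8 + (6 + 3*(6*5))) = -10*(-8 + (6 + 3*30)) = -10*(-8 + (6 + 90)) = -10*(-8 + 96) = -10*88 = -880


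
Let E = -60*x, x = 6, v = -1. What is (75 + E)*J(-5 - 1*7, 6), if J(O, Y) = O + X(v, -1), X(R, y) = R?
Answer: 3705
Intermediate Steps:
J(O, Y) = -1 + O (J(O, Y) = O - 1 = -1 + O)
E = -360 (E = -60*6 = -360)
(75 + E)*J(-5 - 1*7, 6) = (75 - 360)*(-1 + (-5 - 1*7)) = -285*(-1 + (-5 - 7)) = -285*(-1 - 12) = -285*(-13) = 3705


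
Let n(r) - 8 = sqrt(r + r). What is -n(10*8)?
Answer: -8 - 4*sqrt(10) ≈ -20.649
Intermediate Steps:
n(r) = 8 + sqrt(2)*sqrt(r) (n(r) = 8 + sqrt(r + r) = 8 + sqrt(2*r) = 8 + sqrt(2)*sqrt(r))
-n(10*8) = -(8 + sqrt(2)*sqrt(10*8)) = -(8 + sqrt(2)*sqrt(80)) = -(8 + sqrt(2)*(4*sqrt(5))) = -(8 + 4*sqrt(10)) = -8 - 4*sqrt(10)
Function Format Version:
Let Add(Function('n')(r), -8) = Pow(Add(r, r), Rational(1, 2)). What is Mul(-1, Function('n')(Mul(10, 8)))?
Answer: Add(-8, Mul(-4, Pow(10, Rational(1, 2)))) ≈ -20.649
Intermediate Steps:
Function('n')(r) = Add(8, Mul(Pow(2, Rational(1, 2)), Pow(r, Rational(1, 2)))) (Function('n')(r) = Add(8, Pow(Add(r, r), Rational(1, 2))) = Add(8, Pow(Mul(2, r), Rational(1, 2))) = Add(8, Mul(Pow(2, Rational(1, 2)), Pow(r, Rational(1, 2)))))
Mul(-1, Function('n')(Mul(10, 8))) = Mul(-1, Add(8, Mul(Pow(2, Rational(1, 2)), Pow(Mul(10, 8), Rational(1, 2))))) = Mul(-1, Add(8, Mul(Pow(2, Rational(1, 2)), Pow(80, Rational(1, 2))))) = Mul(-1, Add(8, Mul(Pow(2, Rational(1, 2)), Mul(4, Pow(5, Rational(1, 2)))))) = Mul(-1, Add(8, Mul(4, Pow(10, Rational(1, 2))))) = Add(-8, Mul(-4, Pow(10, Rational(1, 2))))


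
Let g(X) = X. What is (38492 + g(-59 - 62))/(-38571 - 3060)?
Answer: -38371/41631 ≈ -0.92169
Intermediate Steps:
(38492 + g(-59 - 62))/(-38571 - 3060) = (38492 + (-59 - 62))/(-38571 - 3060) = (38492 - 121)/(-41631) = 38371*(-1/41631) = -38371/41631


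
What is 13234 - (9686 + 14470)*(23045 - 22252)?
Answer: -19142474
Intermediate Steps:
13234 - (9686 + 14470)*(23045 - 22252) = 13234 - 24156*793 = 13234 - 1*19155708 = 13234 - 19155708 = -19142474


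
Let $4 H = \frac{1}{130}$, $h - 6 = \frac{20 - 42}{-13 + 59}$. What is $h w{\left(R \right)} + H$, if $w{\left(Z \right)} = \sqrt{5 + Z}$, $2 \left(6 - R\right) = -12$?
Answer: $\frac{1}{520} + \frac{127 \sqrt{17}}{23} \approx 22.769$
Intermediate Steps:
$R = 12$ ($R = 6 - -6 = 6 + 6 = 12$)
$h = \frac{127}{23}$ ($h = 6 + \frac{20 - 42}{-13 + 59} = 6 - \frac{22}{46} = 6 - \frac{11}{23} = \frac{127}{23} \approx 5.5217$)
$H = \frac{1}{520}$ ($H = \frac{1}{4 \cdot 130} = \frac{1}{4} \cdot \frac{1}{130} = \frac{1}{520} \approx 0.0019231$)
$h w{\left(R \right)} + H = \frac{127 \sqrt{5 + 12}}{23} + \frac{1}{520} = \frac{127 \sqrt{17}}{23} + \frac{1}{520} = \frac{1}{520} + \frac{127 \sqrt{17}}{23}$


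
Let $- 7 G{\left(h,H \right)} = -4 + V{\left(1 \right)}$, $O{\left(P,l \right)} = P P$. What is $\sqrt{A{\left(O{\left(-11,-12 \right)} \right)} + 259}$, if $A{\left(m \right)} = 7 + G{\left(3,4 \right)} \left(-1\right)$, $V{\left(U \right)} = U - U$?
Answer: $\frac{\sqrt{13006}}{7} \approx 16.292$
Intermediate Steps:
$O{\left(P,l \right)} = P^{2}$
$V{\left(U \right)} = 0$
$G{\left(h,H \right)} = \frac{4}{7}$ ($G{\left(h,H \right)} = - \frac{-4 + 0}{7} = \left(- \frac{1}{7}\right) \left(-4\right) = \frac{4}{7}$)
$A{\left(m \right)} = \frac{45}{7}$ ($A{\left(m \right)} = 7 + \frac{4}{7} \left(-1\right) = 7 - \frac{4}{7} = \frac{45}{7}$)
$\sqrt{A{\left(O{\left(-11,-12 \right)} \right)} + 259} = \sqrt{\frac{45}{7} + 259} = \sqrt{\frac{1858}{7}} = \frac{\sqrt{13006}}{7}$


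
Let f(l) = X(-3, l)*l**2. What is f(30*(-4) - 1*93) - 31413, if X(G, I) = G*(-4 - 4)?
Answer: 1057443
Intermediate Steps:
X(G, I) = -8*G (X(G, I) = G*(-8) = -8*G)
f(l) = 24*l**2 (f(l) = (-8*(-3))*l**2 = 24*l**2)
f(30*(-4) - 1*93) - 31413 = 24*(30*(-4) - 1*93)**2 - 31413 = 24*(-120 - 93)**2 - 31413 = 24*(-213)**2 - 31413 = 24*45369 - 31413 = 1088856 - 31413 = 1057443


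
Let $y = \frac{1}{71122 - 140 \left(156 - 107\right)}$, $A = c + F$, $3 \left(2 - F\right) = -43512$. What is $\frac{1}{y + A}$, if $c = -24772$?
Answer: $- \frac{64262}{659713691} \approx -9.7409 \cdot 10^{-5}$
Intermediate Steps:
$F = 14506$ ($F = 2 - -14504 = 2 + 14504 = 14506$)
$A = -10266$ ($A = -24772 + 14506 = -10266$)
$y = \frac{1}{64262}$ ($y = \frac{1}{71122 - 6860} = \frac{1}{64262} \approx 1.5561 \cdot 10^{-5}$)
$\frac{1}{y + A} = \frac{1}{\frac{1}{64262} - 10266} = \frac{1}{- \frac{659713691}{64262}} = - \frac{64262}{659713691}$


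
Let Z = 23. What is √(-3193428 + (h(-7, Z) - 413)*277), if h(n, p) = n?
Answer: 6*I*√91938 ≈ 1819.3*I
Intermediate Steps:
√(-3193428 + (h(-7, Z) - 413)*277) = √(-3193428 + (-7 - 413)*277) = √(-3193428 - 420*277) = √(-3193428 - 116340) = √(-3309768) = 6*I*√91938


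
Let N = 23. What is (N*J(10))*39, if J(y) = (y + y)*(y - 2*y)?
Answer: -179400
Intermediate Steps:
J(y) = -2*y² (J(y) = (2*y)*(-y) = -2*y²)
(N*J(10))*39 = (23*(-2*10²))*39 = (23*(-2*100))*39 = (23*(-200))*39 = -4600*39 = -179400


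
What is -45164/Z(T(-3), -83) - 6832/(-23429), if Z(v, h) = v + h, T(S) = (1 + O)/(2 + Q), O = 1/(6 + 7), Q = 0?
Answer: 491544269/896996 ≈ 547.99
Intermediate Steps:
O = 1/13 ≈ 0.076923
T(S) = 7/13 (T(S) = (1 + 1/13)/(2 + 0) = (14/13)/2 = (14/13)*(½) = 7/13)
Z(v, h) = h + v
-45164/Z(T(-3), -83) - 6832/(-23429) = -45164/(-83 + 7/13) - 6832/(-23429) = -45164/(-1072/13) - 6832*(-1/23429) = -45164*(-13/1072) + 976/3347 = 146783/268 + 976/3347 = 491544269/896996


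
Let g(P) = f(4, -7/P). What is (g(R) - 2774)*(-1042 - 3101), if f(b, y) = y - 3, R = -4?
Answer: 45991443/4 ≈ 1.1498e+7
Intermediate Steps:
f(b, y) = -3 + y
g(P) = -3 - 7/P
(g(R) - 2774)*(-1042 - 3101) = ((-3 - 7/(-4)) - 2774)*(-1042 - 3101) = ((-3 - 7*(-¼)) - 2774)*(-4143) = ((-3 + 7/4) - 2774)*(-4143) = (-5/4 - 2774)*(-4143) = -11101/4*(-4143) = 45991443/4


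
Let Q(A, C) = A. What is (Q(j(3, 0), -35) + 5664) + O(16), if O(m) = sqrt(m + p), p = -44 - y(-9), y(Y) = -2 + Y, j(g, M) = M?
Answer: 5664 + I*sqrt(17) ≈ 5664.0 + 4.1231*I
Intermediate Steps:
p = -33 (p = -44 - (-2 - 9) = -44 - 1*(-11) = -44 + 11 = -33)
O(m) = sqrt(-33 + m) (O(m) = sqrt(m - 33) = sqrt(-33 + m))
(Q(j(3, 0), -35) + 5664) + O(16) = (0 + 5664) + sqrt(-33 + 16) = 5664 + sqrt(-17) = 5664 + I*sqrt(17)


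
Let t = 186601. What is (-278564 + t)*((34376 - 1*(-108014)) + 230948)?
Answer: -34333282494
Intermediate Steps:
(-278564 + t)*((34376 - 1*(-108014)) + 230948) = (-278564 + 186601)*((34376 - 1*(-108014)) + 230948) = -91963*((34376 + 108014) + 230948) = -91963*(142390 + 230948) = -91963*373338 = -34333282494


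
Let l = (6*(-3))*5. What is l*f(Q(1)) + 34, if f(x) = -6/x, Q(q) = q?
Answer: 574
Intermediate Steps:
l = -90 (l = -18*5 = -90)
l*f(Q(1)) + 34 = -(-540)/1 + 34 = -(-540) + 34 = -90*(-6) + 34 = 540 + 34 = 574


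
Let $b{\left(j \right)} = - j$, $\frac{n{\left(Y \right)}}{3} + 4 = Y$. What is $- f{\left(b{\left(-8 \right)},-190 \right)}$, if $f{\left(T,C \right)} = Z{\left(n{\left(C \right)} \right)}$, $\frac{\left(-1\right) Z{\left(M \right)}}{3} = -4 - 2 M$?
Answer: $3480$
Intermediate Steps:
$n{\left(Y \right)} = -12 + 3 Y$
$Z{\left(M \right)} = 12 + 6 M$ ($Z{\left(M \right)} = - 3 \left(-4 - 2 M\right) = 12 + 6 M$)
$f{\left(T,C \right)} = -60 + 18 C$ ($f{\left(T,C \right)} = 12 + 6 \left(-12 + 3 C\right) = 12 + \left(-72 + 18 C\right) = -60 + 18 C$)
$- f{\left(b{\left(-8 \right)},-190 \right)} = - (-60 + 18 \left(-190\right)) = - (-60 - 3420) = \left(-1\right) \left(-3480\right) = 3480$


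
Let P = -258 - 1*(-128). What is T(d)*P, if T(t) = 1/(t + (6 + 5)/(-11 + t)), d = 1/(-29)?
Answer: 1206400/9571 ≈ 126.05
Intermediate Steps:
d = -1/29 ≈ -0.034483
T(t) = 1/(t + 11/(-11 + t))
P = -130 (P = -258 + 128 = -130)
T(d)*P = ((-11 - 1/29)/(11 + (-1/29)² - 11*(-1/29)))*(-130) = (-320/29/(11 + 1/841 + 11/29))*(-130) = (-320/29/(9571/841))*(-130) = ((841/9571)*(-320/29))*(-130) = -9280/9571*(-130) = 1206400/9571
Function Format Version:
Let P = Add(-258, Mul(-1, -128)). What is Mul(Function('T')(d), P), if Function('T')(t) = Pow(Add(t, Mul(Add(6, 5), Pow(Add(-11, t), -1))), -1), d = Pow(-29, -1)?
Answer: Rational(1206400, 9571) ≈ 126.05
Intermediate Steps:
d = Rational(-1, 29) ≈ -0.034483
Function('T')(t) = Pow(Add(t, Mul(11, Pow(Add(-11, t), -1))), -1)
P = -130 (P = Add(-258, 128) = -130)
Mul(Function('T')(d), P) = Mul(Mul(Pow(Add(11, Pow(Rational(-1, 29), 2), Mul(-11, Rational(-1, 29))), -1), Add(-11, Rational(-1, 29))), -130) = Mul(Mul(Pow(Add(11, Rational(1, 841), Rational(11, 29)), -1), Rational(-320, 29)), -130) = Mul(Mul(Pow(Rational(9571, 841), -1), Rational(-320, 29)), -130) = Mul(Mul(Rational(841, 9571), Rational(-320, 29)), -130) = Mul(Rational(-9280, 9571), -130) = Rational(1206400, 9571)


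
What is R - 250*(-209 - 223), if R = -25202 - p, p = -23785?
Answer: 106583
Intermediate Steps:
R = -1417 (R = -25202 - 1*(-23785) = -25202 + 23785 = -1417)
R - 250*(-209 - 223) = -1417 - 250*(-209 - 223) = -1417 - 250*(-432) = -1417 - 1*(-108000) = -1417 + 108000 = 106583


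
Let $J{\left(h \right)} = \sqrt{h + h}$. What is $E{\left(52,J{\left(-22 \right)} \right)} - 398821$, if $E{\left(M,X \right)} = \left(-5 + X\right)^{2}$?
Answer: $-398840 - 20 i \sqrt{11} \approx -3.9884 \cdot 10^{5} - 66.333 i$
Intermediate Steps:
$J{\left(h \right)} = \sqrt{2} \sqrt{h}$ ($J{\left(h \right)} = \sqrt{2 h} = \sqrt{2} \sqrt{h}$)
$E{\left(52,J{\left(-22 \right)} \right)} - 398821 = \left(-5 + \sqrt{2} \sqrt{-22}\right)^{2} - 398821 = \left(-5 + \sqrt{2} i \sqrt{22}\right)^{2} - 398821 = \left(-5 + 2 i \sqrt{11}\right)^{2} - 398821 = -398821 + \left(-5 + 2 i \sqrt{11}\right)^{2}$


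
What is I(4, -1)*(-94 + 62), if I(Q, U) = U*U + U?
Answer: 0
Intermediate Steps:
I(Q, U) = U + U² (I(Q, U) = U² + U = U + U²)
I(4, -1)*(-94 + 62) = (-(1 - 1))*(-94 + 62) = -1*0*(-32) = 0*(-32) = 0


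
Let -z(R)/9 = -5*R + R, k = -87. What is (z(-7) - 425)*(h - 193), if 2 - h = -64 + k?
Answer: 27080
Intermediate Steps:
z(R) = 36*R (z(R) = -9*(-5*R + R) = -(-36)*R = 36*R)
h = 153 (h = 2 - (-64 - 87) = 2 - 1*(-151) = 2 + 151 = 153)
(z(-7) - 425)*(h - 193) = (36*(-7) - 425)*(153 - 193) = (-252 - 425)*(-40) = -677*(-40) = 27080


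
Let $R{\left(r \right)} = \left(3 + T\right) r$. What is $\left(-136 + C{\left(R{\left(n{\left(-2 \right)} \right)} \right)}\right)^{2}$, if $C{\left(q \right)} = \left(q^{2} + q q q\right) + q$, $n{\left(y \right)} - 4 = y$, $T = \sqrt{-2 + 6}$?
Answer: $948676$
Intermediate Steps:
$T = 2$ ($T = \sqrt{4} = 2$)
$n{\left(y \right)} = 4 + y$
$R{\left(r \right)} = 5 r$ ($R{\left(r \right)} = \left(3 + 2\right) r = 5 r$)
$C{\left(q \right)} = q + q^{2} + q^{3}$ ($C{\left(q \right)} = \left(q^{2} + q^{2} q\right) + q = \left(q^{2} + q^{3}\right) + q = q + q^{2} + q^{3}$)
$\left(-136 + C{\left(R{\left(n{\left(-2 \right)} \right)} \right)}\right)^{2} = \left(-136 + 5 \left(4 - 2\right) \left(1 + 5 \left(4 - 2\right) + \left(5 \left(4 - 2\right)\right)^{2}\right)\right)^{2} = \left(-136 + 5 \cdot 2 \left(1 + 5 \cdot 2 + \left(5 \cdot 2\right)^{2}\right)\right)^{2} = \left(-136 + 10 \left(1 + 10 + 10^{2}\right)\right)^{2} = \left(-136 + 10 \left(1 + 10 + 100\right)\right)^{2} = \left(-136 + 10 \cdot 111\right)^{2} = \left(-136 + 1110\right)^{2} = 974^{2} = 948676$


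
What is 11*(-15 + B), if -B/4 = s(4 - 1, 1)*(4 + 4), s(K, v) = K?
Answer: -1221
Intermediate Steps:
B = -96 (B = -4*(4 - 1)*(4 + 4) = -12*8 = -4*24 = -96)
11*(-15 + B) = 11*(-15 - 96) = 11*(-111) = -1221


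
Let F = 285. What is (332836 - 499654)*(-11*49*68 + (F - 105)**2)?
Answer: 709310136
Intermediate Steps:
(332836 - 499654)*(-11*49*68 + (F - 105)**2) = (332836 - 499654)*(-11*49*68 + (285 - 105)**2) = -166818*(-539*68 + 180**2) = -166818*(-36652 + 32400) = -166818*(-4252) = 709310136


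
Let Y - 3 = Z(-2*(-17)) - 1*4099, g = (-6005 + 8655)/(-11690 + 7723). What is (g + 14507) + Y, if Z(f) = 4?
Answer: 41313655/3967 ≈ 10414.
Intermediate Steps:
g = -2650/3967 (g = 2650/(-3967) = 2650*(-1/3967) = -2650/3967 ≈ -0.66801)
Y = -4092 (Y = 3 + (4 - 1*4099) = 3 + (4 - 4099) = 3 - 4095 = -4092)
(g + 14507) + Y = (-2650/3967 + 14507) - 4092 = 57546619/3967 - 4092 = 41313655/3967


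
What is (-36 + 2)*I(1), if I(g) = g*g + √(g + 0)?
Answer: -68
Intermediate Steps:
I(g) = √g + g² (I(g) = g² + √g = √g + g²)
(-36 + 2)*I(1) = (-36 + 2)*(√1 + 1²) = -34*(1 + 1) = -34*2 = -68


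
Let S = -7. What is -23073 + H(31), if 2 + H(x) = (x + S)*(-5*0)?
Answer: -23075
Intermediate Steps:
H(x) = -2 (H(x) = -2 + (x - 7)*(-5*0) = -2 + (-7 + x)*0 = -2 + 0 = -2)
-23073 + H(31) = -23073 - 2 = -23075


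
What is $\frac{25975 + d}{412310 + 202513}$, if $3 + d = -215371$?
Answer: $- \frac{63133}{204941} \approx -0.30805$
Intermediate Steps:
$d = -215374$ ($d = -3 - 215371 = -215374$)
$\frac{25975 + d}{412310 + 202513} = \frac{25975 - 215374}{412310 + 202513} = - \frac{189399}{614823} = \left(-189399\right) \frac{1}{614823} = - \frac{63133}{204941}$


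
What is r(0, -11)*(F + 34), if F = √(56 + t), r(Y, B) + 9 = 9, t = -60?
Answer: 0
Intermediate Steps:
r(Y, B) = 0 (r(Y, B) = -9 + 9 = 0)
F = 2*I (F = √(56 - 60) = √(-4) = 2*I ≈ 2.0*I)
r(0, -11)*(F + 34) = 0*(2*I + 34) = 0*(34 + 2*I) = 0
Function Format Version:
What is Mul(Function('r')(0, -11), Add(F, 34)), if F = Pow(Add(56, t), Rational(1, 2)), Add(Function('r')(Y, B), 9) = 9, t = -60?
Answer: 0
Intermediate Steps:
Function('r')(Y, B) = 0 (Function('r')(Y, B) = Add(-9, 9) = 0)
F = Mul(2, I) (F = Pow(Add(56, -60), Rational(1, 2)) = Pow(-4, Rational(1, 2)) = Mul(2, I) ≈ Mul(2.0000, I))
Mul(Function('r')(0, -11), Add(F, 34)) = Mul(0, Add(Mul(2, I), 34)) = Mul(0, Add(34, Mul(2, I))) = 0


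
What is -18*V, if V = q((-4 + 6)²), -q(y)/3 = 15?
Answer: 810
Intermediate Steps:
q(y) = -45 (q(y) = -3*15 = -45)
V = -45
-18*V = -18*(-45) = 810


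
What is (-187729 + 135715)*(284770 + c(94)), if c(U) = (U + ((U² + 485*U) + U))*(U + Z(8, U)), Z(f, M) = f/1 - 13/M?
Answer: -304169809830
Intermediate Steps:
Z(f, M) = f - 13/M (Z(f, M) = f*1 - 13/M = f - 13/M)
c(U) = (U² + 487*U)*(8 + U - 13/U) (c(U) = (U + ((U² + 485*U) + U))*(U + (8 - 13/U)) = (U + (U² + 486*U))*(8 + U - 13/U) = (U² + 487*U)*(8 + U - 13/U))
(-187729 + 135715)*(284770 + c(94)) = (-187729 + 135715)*(284770 + (-6331 + 94³ + 495*94² + 3883*94)) = -52014*(284770 + (-6331 + 830584 + 495*8836 + 365002)) = -52014*(284770 + (-6331 + 830584 + 4373820 + 365002)) = -52014*(284770 + 5563075) = -52014*5847845 = -304169809830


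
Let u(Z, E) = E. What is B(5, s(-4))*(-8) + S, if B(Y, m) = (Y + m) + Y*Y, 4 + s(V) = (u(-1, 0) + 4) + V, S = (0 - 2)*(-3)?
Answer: -202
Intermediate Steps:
S = 6 (S = -2*(-3) = 6)
s(V) = V (s(V) = -4 + ((0 + 4) + V) = -4 + (4 + V) = V)
B(Y, m) = Y + m + Y² (B(Y, m) = (Y + m) + Y² = Y + m + Y²)
B(5, s(-4))*(-8) + S = (5 - 4 + 5²)*(-8) + 6 = (5 - 4 + 25)*(-8) + 6 = 26*(-8) + 6 = -208 + 6 = -202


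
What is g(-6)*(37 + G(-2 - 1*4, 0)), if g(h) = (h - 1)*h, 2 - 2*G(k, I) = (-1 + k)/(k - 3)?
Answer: 4739/3 ≈ 1579.7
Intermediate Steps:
G(k, I) = 1 - (-1 + k)/(2*(-3 + k)) (G(k, I) = 1 - (-1 + k)/(2*(k - 3)) = 1 - (-1 + k)/(2*(-3 + k)))
g(h) = h*(-1 + h) (g(h) = (-1 + h)*h = h*(-1 + h))
g(-6)*(37 + G(-2 - 1*4, 0)) = (-6*(-1 - 6))*(37 + (-5 + (-2 - 1*4))/(2*(-3 + (-2 - 1*4)))) = (-6*(-7))*(37 + (-5 + (-2 - 4))/(2*(-3 + (-2 - 4)))) = 42*(37 + (-5 - 6)/(2*(-3 - 6))) = 42*(37 + (½)*(-11)/(-9)) = 42*(37 + (½)*(-⅑)*(-11)) = 42*(37 + 11/18) = 42*(677/18) = 4739/3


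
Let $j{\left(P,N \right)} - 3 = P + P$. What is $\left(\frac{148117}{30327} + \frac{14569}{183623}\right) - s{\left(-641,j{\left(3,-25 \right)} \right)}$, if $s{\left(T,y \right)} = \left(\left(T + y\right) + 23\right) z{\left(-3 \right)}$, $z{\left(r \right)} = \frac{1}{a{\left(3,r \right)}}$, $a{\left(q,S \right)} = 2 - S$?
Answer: $\frac{320868823169}{2531243055} \approx 126.76$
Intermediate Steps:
$j{\left(P,N \right)} = 3 + 2 P$ ($j{\left(P,N \right)} = 3 + \left(P + P\right) = 3 + 2 P$)
$z{\left(r \right)} = \frac{1}{2 - r}$
$s{\left(T,y \right)} = \frac{23}{5} + \frac{T}{5} + \frac{y}{5}$ ($s{\left(T,y \right)} = \left(\left(T + y\right) + 23\right) \left(- \frac{1}{-2 - 3}\right) = \left(23 + T + y\right) \left(- \frac{1}{-5}\right) = \left(23 + T + y\right) \left(\left(-1\right) \left(- \frac{1}{5}\right)\right) = \left(23 + T + y\right) \frac{1}{5} = \frac{23}{5} + \frac{T}{5} + \frac{y}{5}$)
$\left(\frac{148117}{30327} + \frac{14569}{183623}\right) - s{\left(-641,j{\left(3,-25 \right)} \right)} = \left(\frac{148117}{30327} + \frac{14569}{183623}\right) - \left(\frac{23}{5} + \frac{1}{5} \left(-641\right) + \frac{3 + 2 \cdot 3}{5}\right) = \left(148117 \cdot \frac{1}{30327} + 14569 \cdot \frac{1}{183623}\right) - \left(\frac{23}{5} - \frac{641}{5} + \frac{3 + 6}{5}\right) = \left(\frac{148117}{30327} + \frac{14569}{183623}\right) - \left(\frac{23}{5} - \frac{641}{5} + \frac{1}{5} \cdot 9\right) = \frac{2512683814}{506248611} - \left(\frac{23}{5} - \frac{641}{5} + \frac{9}{5}\right) = \frac{2512683814}{506248611} - - \frac{609}{5} = \frac{2512683814}{506248611} + \frac{609}{5} = \frac{320868823169}{2531243055}$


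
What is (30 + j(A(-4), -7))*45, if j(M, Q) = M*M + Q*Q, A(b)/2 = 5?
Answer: 8055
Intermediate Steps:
A(b) = 10 (A(b) = 2*5 = 10)
j(M, Q) = M² + Q²
(30 + j(A(-4), -7))*45 = (30 + (10² + (-7)²))*45 = (30 + (100 + 49))*45 = (30 + 149)*45 = 179*45 = 8055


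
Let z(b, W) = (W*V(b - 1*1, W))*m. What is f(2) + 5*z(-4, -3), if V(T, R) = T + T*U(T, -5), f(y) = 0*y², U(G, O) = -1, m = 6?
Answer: 0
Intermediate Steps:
f(y) = 0
V(T, R) = 0 (V(T, R) = T + T*(-1) = T - T = 0)
z(b, W) = 0 (z(b, W) = (W*0)*6 = 0*6 = 0)
f(2) + 5*z(-4, -3) = 0 + 5*0 = 0 + 0 = 0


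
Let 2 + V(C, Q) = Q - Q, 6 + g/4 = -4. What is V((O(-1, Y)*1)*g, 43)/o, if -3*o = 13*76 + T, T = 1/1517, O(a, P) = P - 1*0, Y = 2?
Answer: 3034/499599 ≈ 0.0060729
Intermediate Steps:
g = -40 (g = -24 + 4*(-4) = -24 - 16 = -40)
O(a, P) = P (O(a, P) = P + 0 = P)
T = 1/1517 ≈ 0.00065920
V(C, Q) = -2 (V(C, Q) = -2 + (Q - Q) = -2 + 0 = -2)
o = -499599/1517 (o = -(13*76 + 1/1517)/3 = -(988 + 1/1517)/3 = -⅓*1498797/1517 = -499599/1517 ≈ -329.33)
V((O(-1, Y)*1)*g, 43)/o = -2/(-499599/1517) = -2*(-1517/499599) = 3034/499599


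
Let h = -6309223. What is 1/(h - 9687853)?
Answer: -1/15997076 ≈ -6.2511e-8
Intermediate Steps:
1/(h - 9687853) = 1/(-6309223 - 9687853) = 1/(-15997076) = -1/15997076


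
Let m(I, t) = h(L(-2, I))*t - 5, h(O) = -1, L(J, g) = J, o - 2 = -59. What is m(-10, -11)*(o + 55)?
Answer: -12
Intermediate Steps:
o = -57 (o = 2 - 59 = -57)
m(I, t) = -5 - t (m(I, t) = -t - 5 = -5 - t)
m(-10, -11)*(o + 55) = (-5 - 1*(-11))*(-57 + 55) = (-5 + 11)*(-2) = 6*(-2) = -12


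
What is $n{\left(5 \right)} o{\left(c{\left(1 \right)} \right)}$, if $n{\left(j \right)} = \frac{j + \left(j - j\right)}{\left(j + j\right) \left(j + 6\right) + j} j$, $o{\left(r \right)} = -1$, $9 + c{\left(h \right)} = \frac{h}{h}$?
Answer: $- \frac{5}{23} \approx -0.21739$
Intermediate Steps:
$c{\left(h \right)} = -8$ ($c{\left(h \right)} = -9 + \frac{h}{h} = -9 + 1 = -8$)
$n{\left(j \right)} = \frac{j^{2}}{j + 2 j \left(6 + j\right)}$ ($n{\left(j \right)} = \frac{j + 0}{2 j \left(6 + j\right) + j} j = \frac{j}{2 j \left(6 + j\right) + j} j = \frac{j}{j + 2 j \left(6 + j\right)} j = \frac{j^{2}}{j + 2 j \left(6 + j\right)}$)
$n{\left(5 \right)} o{\left(c{\left(1 \right)} \right)} = \frac{5}{13 + 2 \cdot 5} \left(-1\right) = \frac{5}{13 + 10} \left(-1\right) = \frac{5}{23} \left(-1\right) = - \frac{5}{23}$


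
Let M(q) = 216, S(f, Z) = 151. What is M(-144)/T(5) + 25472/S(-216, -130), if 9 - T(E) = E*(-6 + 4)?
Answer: 516584/2869 ≈ 180.06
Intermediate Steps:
T(E) = 9 + 2*E (T(E) = 9 - E*(-6 + 4) = 9 - E*(-2) = 9 - (-2)*E = 9 + 2*E)
M(-144)/T(5) + 25472/S(-216, -130) = 216/(9 + 2*5) + 25472/151 = 216/(9 + 10) + 25472*(1/151) = 216/19 + 25472/151 = 516584/2869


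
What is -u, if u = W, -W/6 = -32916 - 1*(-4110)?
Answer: -172836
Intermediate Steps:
W = 172836 (W = -6*(-32916 - 1*(-4110)) = -6*(-32916 + 4110) = -6*(-28806) = 172836)
u = 172836
-u = -1*172836 = -172836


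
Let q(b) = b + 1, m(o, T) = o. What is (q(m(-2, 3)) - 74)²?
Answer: 5625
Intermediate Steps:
q(b) = 1 + b
(q(m(-2, 3)) - 74)² = ((1 - 2) - 74)² = (-1 - 74)² = (-75)² = 5625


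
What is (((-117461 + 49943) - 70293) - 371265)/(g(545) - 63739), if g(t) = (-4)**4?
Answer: 169692/21161 ≈ 8.0191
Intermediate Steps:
g(t) = 256
(((-117461 + 49943) - 70293) - 371265)/(g(545) - 63739) = (((-117461 + 49943) - 70293) - 371265)/(256 - 63739) = ((-67518 - 70293) - 371265)/(-63483) = (-137811 - 371265)*(-1/63483) = -509076*(-1/63483) = 169692/21161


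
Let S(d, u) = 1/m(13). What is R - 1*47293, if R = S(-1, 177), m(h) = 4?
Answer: -189171/4 ≈ -47293.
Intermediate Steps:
S(d, u) = ¼ (S(d, u) = 1/4 = ¼)
R = ¼ ≈ 0.25000
R - 1*47293 = ¼ - 1*47293 = ¼ - 47293 = -189171/4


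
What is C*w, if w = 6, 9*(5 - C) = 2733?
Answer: -1792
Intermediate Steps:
C = -896/3 (C = 5 - 1/9*2733 = 5 - 911/3 = -896/3 ≈ -298.67)
C*w = -896/3*6 = -1792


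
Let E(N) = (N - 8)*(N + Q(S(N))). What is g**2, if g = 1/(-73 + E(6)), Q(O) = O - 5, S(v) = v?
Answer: 1/7569 ≈ 0.00013212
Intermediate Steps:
Q(O) = -5 + O
E(N) = (-8 + N)*(-5 + 2*N) (E(N) = (N - 8)*(N + (-5 + N)) = (-8 + N)*(-5 + 2*N))
g = -1/87 (g = 1/(-73 + (40 - 21*6 + 2*6**2)) = 1/(-73 + (40 - 126 + 2*36)) = 1/(-73 + (40 - 126 + 72)) = 1/(-73 - 14) = 1/(-87) = -1/87 ≈ -0.011494)
g**2 = (-1/87)**2 = 1/7569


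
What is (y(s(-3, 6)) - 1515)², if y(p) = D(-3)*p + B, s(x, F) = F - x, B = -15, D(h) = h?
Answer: 2424249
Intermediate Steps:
y(p) = -15 - 3*p (y(p) = -3*p - 15 = -15 - 3*p)
(y(s(-3, 6)) - 1515)² = ((-15 - 3*(6 - 1*(-3))) - 1515)² = ((-15 - 3*(6 + 3)) - 1515)² = ((-15 - 3*9) - 1515)² = ((-15 - 27) - 1515)² = (-42 - 1515)² = (-1557)² = 2424249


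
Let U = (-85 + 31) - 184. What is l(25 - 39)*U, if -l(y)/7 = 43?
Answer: 71638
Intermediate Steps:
l(y) = -301 (l(y) = -7*43 = -301)
U = -238 (U = -54 - 184 = -238)
l(25 - 39)*U = -301*(-238) = 71638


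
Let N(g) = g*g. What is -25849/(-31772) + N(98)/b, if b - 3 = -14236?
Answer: 62770529/452210876 ≈ 0.13881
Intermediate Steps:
b = -14233 (b = 3 - 14236 = -14233)
N(g) = g**2
-25849/(-31772) + N(98)/b = -25849/(-31772) + 98**2/(-14233) = -25849*(-1/31772) + 9604*(-1/14233) = 25849/31772 - 9604/14233 = 62770529/452210876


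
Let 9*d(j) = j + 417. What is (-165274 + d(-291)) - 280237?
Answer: -445497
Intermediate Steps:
d(j) = 139/3 + j/9 (d(j) = (j + 417)/9 = (417 + j)/9 = 139/3 + j/9)
(-165274 + d(-291)) - 280237 = (-165274 + (139/3 + (⅑)*(-291))) - 280237 = (-165274 + (139/3 - 97/3)) - 280237 = (-165274 + 14) - 280237 = -165260 - 280237 = -445497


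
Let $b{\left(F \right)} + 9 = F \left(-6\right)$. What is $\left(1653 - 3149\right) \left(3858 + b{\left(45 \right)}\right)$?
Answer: $-5354184$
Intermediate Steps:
$b{\left(F \right)} = -9 - 6 F$ ($b{\left(F \right)} = -9 + F \left(-6\right) = -9 - 6 F$)
$\left(1653 - 3149\right) \left(3858 + b{\left(45 \right)}\right) = \left(1653 - 3149\right) \left(3858 - 279\right) = - 1496 \left(3858 - 279\right) = \left(-1496\right) 3579 = -5354184$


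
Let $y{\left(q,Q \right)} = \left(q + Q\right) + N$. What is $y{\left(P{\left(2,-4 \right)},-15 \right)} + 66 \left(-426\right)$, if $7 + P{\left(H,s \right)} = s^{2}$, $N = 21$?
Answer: $-28101$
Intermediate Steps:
$P{\left(H,s \right)} = -7 + s^{2}$
$y{\left(q,Q \right)} = 21 + Q + q$ ($y{\left(q,Q \right)} = \left(q + Q\right) + 21 = \left(Q + q\right) + 21 = 21 + Q + q$)
$y{\left(P{\left(2,-4 \right)},-15 \right)} + 66 \left(-426\right) = \left(21 - 15 - \left(7 - \left(-4\right)^{2}\right)\right) + 66 \left(-426\right) = \left(21 - 15 + \left(-7 + 16\right)\right) - 28116 = \left(21 - 15 + 9\right) - 28116 = 15 - 28116 = -28101$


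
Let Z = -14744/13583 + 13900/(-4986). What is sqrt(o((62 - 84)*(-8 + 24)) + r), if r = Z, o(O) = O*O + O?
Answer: sqrt(54466788767637274)/663969 ≈ 351.49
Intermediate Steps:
Z = -131158642/33862419 (Z = -14744*1/13583 + 13900*(-1/4986) = -14744/13583 - 6950/2493 = -131158642/33862419 ≈ -3.8733)
o(O) = O + O**2 (o(O) = O**2 + O = O + O**2)
r = -131158642/33862419 ≈ -3.8733
sqrt(o((62 - 84)*(-8 + 24)) + r) = sqrt(((62 - 84)*(-8 + 24))*(1 + (62 - 84)*(-8 + 24)) - 131158642/33862419) = sqrt((-22*16)*(1 - 22*16) - 131158642/33862419) = sqrt(-352*(1 - 352) - 131158642/33862419) = sqrt(-352*(-351) - 131158642/33862419) = sqrt(123552 - 131158642/33862419) = sqrt(4183638433646/33862419) = sqrt(54466788767637274)/663969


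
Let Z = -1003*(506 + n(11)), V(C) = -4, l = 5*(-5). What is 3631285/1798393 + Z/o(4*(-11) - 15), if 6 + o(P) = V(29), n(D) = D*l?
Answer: 416711382199/17983930 ≈ 23171.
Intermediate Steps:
l = -25
n(D) = -25*D (n(D) = D*(-25) = -25*D)
o(P) = -10 (o(P) = -6 - 4 = -10)
Z = -231693 (Z = -1003*(506 - 25*11) = -1003*(506 - 275) = -1003*231 = -231693)
3631285/1798393 + Z/o(4*(-11) - 15) = 3631285/1798393 - 231693/(-10) = 3631285*(1/1798393) - 231693*(-⅒) = 3631285/1798393 + 231693/10 = 416711382199/17983930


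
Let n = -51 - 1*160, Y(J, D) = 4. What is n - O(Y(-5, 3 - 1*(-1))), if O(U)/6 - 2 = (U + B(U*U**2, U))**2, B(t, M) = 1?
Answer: -373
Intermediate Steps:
n = -211 (n = -51 - 160 = -211)
O(U) = 12 + 6*(1 + U)**2 (O(U) = 12 + 6*(U + 1)**2 = 12 + 6*(1 + U)**2)
n - O(Y(-5, 3 - 1*(-1))) = -211 - (12 + 6*(1 + 4)**2) = -211 - (12 + 6*5**2) = -211 - (12 + 6*25) = -211 - (12 + 150) = -211 - 1*162 = -211 - 162 = -373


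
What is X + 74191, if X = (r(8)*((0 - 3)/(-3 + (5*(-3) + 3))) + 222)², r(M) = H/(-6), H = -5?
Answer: 4447765/36 ≈ 1.2355e+5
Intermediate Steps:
r(M) = ⅚ (r(M) = -5/(-6) = -5*(-⅙) = ⅚)
X = 1776889/36 (X = (5*((0 - 3)/(-3 + (5*(-3) + 3)))/6 + 222)² = (5*(-3/(-3 + (-15 + 3)))/6 + 222)² = (5*(-3/(-3 - 12))/6 + 222)² = (5*(-3/(-15))/6 + 222)² = (5*(-3*(-1/15))/6 + 222)² = ((⅚)*(⅕) + 222)² = (⅙ + 222)² = (1333/6)² = 1776889/36 ≈ 49358.)
X + 74191 = 1776889/36 + 74191 = 4447765/36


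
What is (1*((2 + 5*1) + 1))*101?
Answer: 808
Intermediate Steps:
(1*((2 + 5*1) + 1))*101 = (1*((2 + 5) + 1))*101 = (1*(7 + 1))*101 = (1*8)*101 = 8*101 = 808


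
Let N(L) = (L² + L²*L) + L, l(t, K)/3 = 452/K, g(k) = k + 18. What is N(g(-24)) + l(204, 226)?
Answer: -180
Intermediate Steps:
g(k) = 18 + k
l(t, K) = 1356/K (l(t, K) = 3*(452/K) = 1356/K)
N(L) = L + L² + L³ (N(L) = (L² + L³) + L = L + L² + L³)
N(g(-24)) + l(204, 226) = (18 - 24)*(1 + (18 - 24) + (18 - 24)²) + 1356/226 = -6*(1 - 6 + (-6)²) + 1356*(1/226) = -6*(1 - 6 + 36) + 6 = -6*31 + 6 = -186 + 6 = -180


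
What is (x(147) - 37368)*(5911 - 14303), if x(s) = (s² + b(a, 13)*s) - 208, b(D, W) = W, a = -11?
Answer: 117957952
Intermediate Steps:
x(s) = -208 + s² + 13*s (x(s) = (s² + 13*s) - 208 = -208 + s² + 13*s)
(x(147) - 37368)*(5911 - 14303) = ((-208 + 147² + 13*147) - 37368)*(5911 - 14303) = ((-208 + 21609 + 1911) - 37368)*(-8392) = (23312 - 37368)*(-8392) = -14056*(-8392) = 117957952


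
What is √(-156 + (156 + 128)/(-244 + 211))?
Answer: 2*I*√44814/33 ≈ 12.83*I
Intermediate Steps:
√(-156 + (156 + 128)/(-244 + 211)) = √(-156 + 284/(-33)) = √(-156 + 284*(-1/33)) = √(-156 - 284/33) = √(-5432/33) = 2*I*√44814/33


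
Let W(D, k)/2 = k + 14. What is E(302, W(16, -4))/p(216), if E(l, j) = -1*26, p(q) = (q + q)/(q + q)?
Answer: -26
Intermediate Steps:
W(D, k) = 28 + 2*k (W(D, k) = 2*(k + 14) = 2*(14 + k) = 28 + 2*k)
p(q) = 1 (p(q) = (2*q)/((2*q)) = (2*q)*(1/(2*q)) = 1)
E(l, j) = -26
E(302, W(16, -4))/p(216) = -26/1 = -26*1 = -26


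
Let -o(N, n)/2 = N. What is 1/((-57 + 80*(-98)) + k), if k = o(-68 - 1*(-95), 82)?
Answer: -1/7951 ≈ -0.00012577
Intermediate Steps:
o(N, n) = -2*N
k = -54 (k = -2*(-68 - 1*(-95)) = -2*(-68 + 95) = -2*27 = -54)
1/((-57 + 80*(-98)) + k) = 1/((-57 + 80*(-98)) - 54) = 1/((-57 - 7840) - 54) = 1/(-7897 - 54) = 1/(-7951) = -1/7951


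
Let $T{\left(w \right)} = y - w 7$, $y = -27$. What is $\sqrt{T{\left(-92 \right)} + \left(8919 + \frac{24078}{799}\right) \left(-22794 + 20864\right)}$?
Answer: $\frac{i \sqrt{11025960209713}}{799} \approx 4155.9 i$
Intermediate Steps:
$T{\left(w \right)} = -27 - 7 w$ ($T{\left(w \right)} = -27 - w 7 = -27 - 7 w$)
$\sqrt{T{\left(-92 \right)} + \left(8919 + \frac{24078}{799}\right) \left(-22794 + 20864\right)} = \sqrt{\left(-27 - -644\right) + \left(8919 + \frac{24078}{799}\right) \left(-22794 + 20864\right)} = \sqrt{\left(-27 + 644\right) + \left(8919 + 24078 \cdot \frac{1}{799}\right) \left(-1930\right)} = \sqrt{617 + \left(8919 + \frac{24078}{799}\right) \left(-1930\right)} = \sqrt{617 + \frac{7150359}{799} \left(-1930\right)} = \sqrt{617 - \frac{13800192870}{799}} = \sqrt{- \frac{13799699887}{799}} = \frac{i \sqrt{11025960209713}}{799}$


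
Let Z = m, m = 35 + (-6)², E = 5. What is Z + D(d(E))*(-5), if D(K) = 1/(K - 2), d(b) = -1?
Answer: 218/3 ≈ 72.667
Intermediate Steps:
m = 71 (m = 35 + 36 = 71)
Z = 71
D(K) = 1/(-2 + K)
Z + D(d(E))*(-5) = 71 - 5/(-2 - 1) = 71 - 5/(-3) = 71 - ⅓*(-5) = 71 + 5/3 = 218/3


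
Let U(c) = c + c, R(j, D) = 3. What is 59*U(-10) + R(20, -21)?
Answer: -1177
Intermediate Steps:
U(c) = 2*c
59*U(-10) + R(20, -21) = 59*(2*(-10)) + 3 = 59*(-20) + 3 = -1180 + 3 = -1177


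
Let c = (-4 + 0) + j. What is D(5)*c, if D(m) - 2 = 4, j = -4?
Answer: -48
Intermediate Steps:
D(m) = 6 (D(m) = 2 + 4 = 6)
c = -8 (c = (-4 + 0) - 4 = -4 - 4 = -8)
D(5)*c = 6*(-8) = -48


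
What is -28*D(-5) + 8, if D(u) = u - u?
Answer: 8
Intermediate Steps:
D(u) = 0
-28*D(-5) + 8 = -28*0 + 8 = 0 + 8 = 8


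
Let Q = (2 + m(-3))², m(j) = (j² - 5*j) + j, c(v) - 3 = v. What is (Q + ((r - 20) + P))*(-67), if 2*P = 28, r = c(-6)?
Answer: -34840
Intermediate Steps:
c(v) = 3 + v
r = -3 (r = 3 - 6 = -3)
m(j) = j² - 4*j
P = 14 (P = (½)*28 = 14)
Q = 529 (Q = (2 - 3*(-4 - 3))² = (2 - 3*(-7))² = (2 + 21)² = 23² = 529)
(Q + ((r - 20) + P))*(-67) = (529 + ((-3 - 20) + 14))*(-67) = (529 + (-23 + 14))*(-67) = (529 - 9)*(-67) = 520*(-67) = -34840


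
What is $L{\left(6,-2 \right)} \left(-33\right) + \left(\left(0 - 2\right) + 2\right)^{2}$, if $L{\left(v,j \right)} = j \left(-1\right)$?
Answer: $-66$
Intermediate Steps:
$L{\left(v,j \right)} = - j$
$L{\left(6,-2 \right)} \left(-33\right) + \left(\left(0 - 2\right) + 2\right)^{2} = \left(-1\right) \left(-2\right) \left(-33\right) + \left(\left(0 - 2\right) + 2\right)^{2} = 2 \left(-33\right) + \left(\left(0 - 2\right) + 2\right)^{2} = -66 + \left(-2 + 2\right)^{2} = -66 + 0^{2} = -66 + 0 = -66$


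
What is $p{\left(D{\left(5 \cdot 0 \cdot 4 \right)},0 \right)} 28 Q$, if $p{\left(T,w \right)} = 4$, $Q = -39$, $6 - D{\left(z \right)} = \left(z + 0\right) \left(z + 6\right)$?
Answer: $-4368$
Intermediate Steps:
$D{\left(z \right)} = 6 - z \left(6 + z\right)$ ($D{\left(z \right)} = 6 - \left(z + 0\right) \left(z + 6\right) = 6 - z \left(6 + z\right)$)
$p{\left(D{\left(5 \cdot 0 \cdot 4 \right)},0 \right)} 28 Q = 4 \cdot 28 \left(-39\right) = 112 \left(-39\right) = -4368$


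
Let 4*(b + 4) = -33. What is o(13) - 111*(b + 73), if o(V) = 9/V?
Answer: -350613/52 ≈ -6742.6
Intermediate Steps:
b = -49/4 (b = -4 + (1/4)*(-33) = -4 - 33/4 = -49/4 ≈ -12.250)
o(13) - 111*(b + 73) = 9/13 - 111*(-49/4 + 73) = 9*(1/13) - 111*243/4 = 9/13 - 26973/4 = -350613/52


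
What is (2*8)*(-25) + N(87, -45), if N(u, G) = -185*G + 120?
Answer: 8045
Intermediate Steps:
N(u, G) = 120 - 185*G
(2*8)*(-25) + N(87, -45) = (2*8)*(-25) + (120 - 185*(-45)) = 16*(-25) + (120 + 8325) = -400 + 8445 = 8045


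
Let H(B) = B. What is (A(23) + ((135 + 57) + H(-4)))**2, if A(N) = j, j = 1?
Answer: 35721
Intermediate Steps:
A(N) = 1
(A(23) + ((135 + 57) + H(-4)))**2 = (1 + ((135 + 57) - 4))**2 = (1 + (192 - 4))**2 = (1 + 188)**2 = 189**2 = 35721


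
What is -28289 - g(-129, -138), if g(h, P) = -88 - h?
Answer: -28330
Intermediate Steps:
-28289 - g(-129, -138) = -28289 - (-88 - 1*(-129)) = -28289 - (-88 + 129) = -28289 - 1*41 = -28289 - 41 = -28330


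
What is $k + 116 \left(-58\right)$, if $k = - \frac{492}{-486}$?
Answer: $- \frac{544886}{81} \approx -6727.0$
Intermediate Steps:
$k = \frac{82}{81}$ ($k = \left(-492\right) \left(- \frac{1}{486}\right) = \frac{82}{81} \approx 1.0123$)
$k + 116 \left(-58\right) = \frac{82}{81} + 116 \left(-58\right) = \frac{82}{81} - 6728 = - \frac{544886}{81}$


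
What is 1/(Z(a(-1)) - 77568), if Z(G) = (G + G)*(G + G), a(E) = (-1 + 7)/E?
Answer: -1/77424 ≈ -1.2916e-5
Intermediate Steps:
a(E) = 6/E
Z(G) = 4*G² (Z(G) = (2*G)*(2*G) = 4*G²)
1/(Z(a(-1)) - 77568) = 1/(4*(6/(-1))² - 77568) = 1/(4*(6*(-1))² - 77568) = 1/(4*(-6)² - 77568) = 1/(4*36 - 77568) = 1/(144 - 77568) = 1/(-77424) = -1/77424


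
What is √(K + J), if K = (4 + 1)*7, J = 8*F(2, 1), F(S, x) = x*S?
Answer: √51 ≈ 7.1414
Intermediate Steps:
F(S, x) = S*x
J = 16 (J = 8*(2*1) = 8*2 = 16)
K = 35 (K = 5*7 = 35)
√(K + J) = √(35 + 16) = √51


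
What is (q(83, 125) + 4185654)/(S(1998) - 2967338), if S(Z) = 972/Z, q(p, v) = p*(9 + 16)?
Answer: -154945973/109791488 ≈ -1.4113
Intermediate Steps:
q(p, v) = 25*p (q(p, v) = p*25 = 25*p)
(q(83, 125) + 4185654)/(S(1998) - 2967338) = (25*83 + 4185654)/(972/1998 - 2967338) = (2075 + 4185654)/(972*(1/1998) - 2967338) = 4187729/(18/37 - 2967338) = 4187729/(-109791488/37) = 4187729*(-37/109791488) = -154945973/109791488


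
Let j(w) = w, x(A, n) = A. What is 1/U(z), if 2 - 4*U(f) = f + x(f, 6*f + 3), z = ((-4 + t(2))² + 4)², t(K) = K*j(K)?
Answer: -2/15 ≈ -0.13333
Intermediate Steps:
t(K) = K² (t(K) = K*K = K²)
z = 16 (z = ((-4 + 2²)² + 4)² = ((-4 + 4)² + 4)² = (0² + 4)² = (0 + 4)² = 4² = 16)
U(f) = ½ - f/2 (U(f) = ½ - (f + f)/4 = ½ - f/2)
1/U(z) = 1/(½ - ½*16) = 1/(½ - 8) = 1/(-15/2) = -2/15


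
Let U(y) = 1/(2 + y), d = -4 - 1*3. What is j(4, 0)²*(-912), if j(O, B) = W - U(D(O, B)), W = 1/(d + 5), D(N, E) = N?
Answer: -1216/3 ≈ -405.33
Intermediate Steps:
d = -7 (d = -4 - 3 = -7)
W = -½ (W = 1/(-7 + 5) = 1/(-2) = -½ ≈ -0.50000)
j(O, B) = -½ - 1/(2 + O)
j(4, 0)²*(-912) = ((-4 - 1*4)/(2*(2 + 4)))²*(-912) = ((½)*(-4 - 4)/6)²*(-912) = ((½)*(⅙)*(-8))²*(-912) = (-⅔)²*(-912) = (4/9)*(-912) = -1216/3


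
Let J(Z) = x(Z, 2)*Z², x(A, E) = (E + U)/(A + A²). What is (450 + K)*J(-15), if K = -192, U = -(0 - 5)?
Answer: 1935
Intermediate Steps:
U = 5 (U = -1*(-5) = 5)
x(A, E) = (5 + E)/(A + A²) (x(A, E) = (E + 5)/(A + A²) = (5 + E)/(A + A²))
J(Z) = 7*Z/(1 + Z) (J(Z) = ((5 + 2)/(Z*(1 + Z)))*Z² = (7/(Z*(1 + Z)))*Z² = 7*Z/(1 + Z))
(450 + K)*J(-15) = (450 - 192)*(7*(-15)/(1 - 15)) = 258*(7*(-15)/(-14)) = 258*(7*(-15)*(-1/14)) = 258*(15/2) = 1935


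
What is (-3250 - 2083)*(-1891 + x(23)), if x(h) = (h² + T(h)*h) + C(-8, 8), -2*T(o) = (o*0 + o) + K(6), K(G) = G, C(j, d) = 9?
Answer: 17988209/2 ≈ 8.9941e+6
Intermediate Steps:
T(o) = -3 - o/2 (T(o) = -((o*0 + o) + 6)/2 = -((0 + o) + 6)/2 = -(o + 6)/2 = -(6 + o)/2 = -3 - o/2)
x(h) = 9 + h² + h*(-3 - h/2) (x(h) = (h² + (-3 - h/2)*h) + 9 = (h² + h*(-3 - h/2)) + 9 = 9 + h² + h*(-3 - h/2))
(-3250 - 2083)*(-1891 + x(23)) = (-3250 - 2083)*(-1891 + (9 + (½)*23² - 3*23)) = -5333*(-1891 + (9 + (½)*529 - 69)) = -5333*(-1891 + (9 + 529/2 - 69)) = -5333*(-1891 + 409/2) = -5333*(-3373/2) = 17988209/2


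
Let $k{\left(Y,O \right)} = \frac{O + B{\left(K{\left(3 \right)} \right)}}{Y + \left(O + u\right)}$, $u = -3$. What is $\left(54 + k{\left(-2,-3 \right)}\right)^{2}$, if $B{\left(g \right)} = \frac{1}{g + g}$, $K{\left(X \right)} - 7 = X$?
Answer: $\frac{75672601}{25600} \approx 2956.0$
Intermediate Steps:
$K{\left(X \right)} = 7 + X$
$B{\left(g \right)} = \frac{1}{2 g}$
$k{\left(Y,O \right)} = \frac{\frac{1}{20} + O}{-3 + O + Y}$ ($k{\left(Y,O \right)} = \frac{O + \frac{1}{2 \left(7 + 3\right)}}{Y + \left(O - 3\right)} = \frac{O + \frac{1}{2 \cdot 10}}{Y + \left(-3 + O\right)} = \frac{O + \frac{1}{2} \cdot \frac{1}{10}}{-3 + O + Y} = \frac{O + \frac{1}{20}}{-3 + O + Y} = \frac{\frac{1}{20} + O}{-3 + O + Y}$)
$\left(54 + k{\left(-2,-3 \right)}\right)^{2} = \left(54 + \frac{\frac{1}{20} - 3}{-3 - 3 - 2}\right)^{2} = \left(54 + \frac{1}{-8} \left(- \frac{59}{20}\right)\right)^{2} = \left(54 - - \frac{59}{160}\right)^{2} = \left(54 + \frac{59}{160}\right)^{2} = \left(\frac{8699}{160}\right)^{2} = \frac{75672601}{25600}$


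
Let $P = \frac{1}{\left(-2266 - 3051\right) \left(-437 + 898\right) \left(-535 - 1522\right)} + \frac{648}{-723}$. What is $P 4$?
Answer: $- \frac{4356278330012}{1215119302969} \approx -3.5851$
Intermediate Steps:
$P = - \frac{1089069582503}{1215119302969}$ ($P = \frac{1}{\left(-5317\right) 461 \left(-2057\right)} + 648 \left(- \frac{1}{723}\right) = - \frac{1}{5317 \left(-948277\right)} - \frac{216}{241} = \left(- \frac{1}{5317}\right) \left(- \frac{1}{948277}\right) - \frac{216}{241} = \frac{1}{5041988809} - \frac{216}{241} = - \frac{1089069582503}{1215119302969} \approx -0.89627$)
$P 4 = \left(- \frac{1089069582503}{1215119302969}\right) 4 = - \frac{4356278330012}{1215119302969}$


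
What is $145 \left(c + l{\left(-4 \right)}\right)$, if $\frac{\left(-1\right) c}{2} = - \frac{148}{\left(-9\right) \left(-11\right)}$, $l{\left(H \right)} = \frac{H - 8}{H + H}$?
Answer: $\frac{128905}{198} \approx 651.04$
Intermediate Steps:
$l{\left(H \right)} = \frac{-8 + H}{2 H}$
$c = \frac{296}{99}$ ($c = - 2 \left(- \frac{148}{\left(-9\right) \left(-11\right)}\right) = - 2 \left(- \frac{148}{99}\right) = - 2 \left(\left(-148\right) \frac{1}{99}\right) = \left(-2\right) \left(- \frac{148}{99}\right) = \frac{296}{99} \approx 2.9899$)
$145 \left(c + l{\left(-4 \right)}\right) = 145 \left(\frac{296}{99} + \frac{-8 - 4}{2 \left(-4\right)}\right) = 145 \left(\frac{296}{99} + \frac{1}{2} \left(- \frac{1}{4}\right) \left(-12\right)\right) = 145 \left(\frac{296}{99} + \frac{3}{2}\right) = 145 \cdot \frac{889}{198} = \frac{128905}{198}$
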